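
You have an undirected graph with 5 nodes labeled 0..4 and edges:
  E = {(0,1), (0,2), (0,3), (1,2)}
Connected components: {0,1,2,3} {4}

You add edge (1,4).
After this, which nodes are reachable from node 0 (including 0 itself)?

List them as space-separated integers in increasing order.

Answer: 0 1 2 3 4

Derivation:
Before: nodes reachable from 0: {0,1,2,3}
Adding (1,4): merges 0's component with another. Reachability grows.
After: nodes reachable from 0: {0,1,2,3,4}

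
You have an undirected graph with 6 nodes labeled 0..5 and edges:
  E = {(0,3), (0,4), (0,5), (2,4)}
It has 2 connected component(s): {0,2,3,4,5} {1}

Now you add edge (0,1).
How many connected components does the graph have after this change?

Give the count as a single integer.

Initial component count: 2
Add (0,1): merges two components. Count decreases: 2 -> 1.
New component count: 1

Answer: 1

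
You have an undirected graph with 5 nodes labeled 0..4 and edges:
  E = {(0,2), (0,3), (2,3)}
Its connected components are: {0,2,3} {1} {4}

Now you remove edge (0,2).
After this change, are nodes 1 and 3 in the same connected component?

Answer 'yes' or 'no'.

Answer: no

Derivation:
Initial components: {0,2,3} {1} {4}
Removing edge (0,2): not a bridge — component count unchanged at 3.
New components: {0,2,3} {1} {4}
Are 1 and 3 in the same component? no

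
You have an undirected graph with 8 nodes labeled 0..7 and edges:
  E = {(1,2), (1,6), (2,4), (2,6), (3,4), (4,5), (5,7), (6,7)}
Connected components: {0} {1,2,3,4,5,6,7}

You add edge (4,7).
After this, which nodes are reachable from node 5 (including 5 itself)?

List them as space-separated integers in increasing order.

Answer: 1 2 3 4 5 6 7

Derivation:
Before: nodes reachable from 5: {1,2,3,4,5,6,7}
Adding (4,7): both endpoints already in same component. Reachability from 5 unchanged.
After: nodes reachable from 5: {1,2,3,4,5,6,7}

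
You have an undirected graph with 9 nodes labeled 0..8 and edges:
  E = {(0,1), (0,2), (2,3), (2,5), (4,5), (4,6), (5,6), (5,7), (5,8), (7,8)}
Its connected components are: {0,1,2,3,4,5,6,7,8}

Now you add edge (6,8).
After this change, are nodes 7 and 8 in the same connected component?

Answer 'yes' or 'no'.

Initial components: {0,1,2,3,4,5,6,7,8}
Adding edge (6,8): both already in same component {0,1,2,3,4,5,6,7,8}. No change.
New components: {0,1,2,3,4,5,6,7,8}
Are 7 and 8 in the same component? yes

Answer: yes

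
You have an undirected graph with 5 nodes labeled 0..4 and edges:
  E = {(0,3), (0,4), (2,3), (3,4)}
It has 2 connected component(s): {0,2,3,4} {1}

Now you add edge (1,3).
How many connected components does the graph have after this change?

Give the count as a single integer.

Answer: 1

Derivation:
Initial component count: 2
Add (1,3): merges two components. Count decreases: 2 -> 1.
New component count: 1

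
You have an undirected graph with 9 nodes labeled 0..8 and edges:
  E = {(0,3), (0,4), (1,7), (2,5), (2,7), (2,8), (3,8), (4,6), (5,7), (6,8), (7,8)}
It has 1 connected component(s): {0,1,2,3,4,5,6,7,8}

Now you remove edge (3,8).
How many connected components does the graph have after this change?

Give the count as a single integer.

Answer: 1

Derivation:
Initial component count: 1
Remove (3,8): not a bridge. Count unchanged: 1.
  After removal, components: {0,1,2,3,4,5,6,7,8}
New component count: 1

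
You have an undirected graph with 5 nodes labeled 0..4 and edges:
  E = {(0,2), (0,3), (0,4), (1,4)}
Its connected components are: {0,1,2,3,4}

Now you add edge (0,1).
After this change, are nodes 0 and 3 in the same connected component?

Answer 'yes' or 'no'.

Initial components: {0,1,2,3,4}
Adding edge (0,1): both already in same component {0,1,2,3,4}. No change.
New components: {0,1,2,3,4}
Are 0 and 3 in the same component? yes

Answer: yes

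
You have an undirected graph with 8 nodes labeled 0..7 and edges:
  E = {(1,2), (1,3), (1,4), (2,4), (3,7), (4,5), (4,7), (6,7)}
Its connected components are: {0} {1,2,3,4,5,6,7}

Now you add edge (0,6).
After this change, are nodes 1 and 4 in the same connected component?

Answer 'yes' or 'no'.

Initial components: {0} {1,2,3,4,5,6,7}
Adding edge (0,6): merges {0} and {1,2,3,4,5,6,7}.
New components: {0,1,2,3,4,5,6,7}
Are 1 and 4 in the same component? yes

Answer: yes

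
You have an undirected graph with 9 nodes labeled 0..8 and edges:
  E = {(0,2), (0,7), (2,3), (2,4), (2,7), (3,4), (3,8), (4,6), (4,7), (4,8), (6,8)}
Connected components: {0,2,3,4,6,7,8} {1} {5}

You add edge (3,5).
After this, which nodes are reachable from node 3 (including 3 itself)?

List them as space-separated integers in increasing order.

Answer: 0 2 3 4 5 6 7 8

Derivation:
Before: nodes reachable from 3: {0,2,3,4,6,7,8}
Adding (3,5): merges 3's component with another. Reachability grows.
After: nodes reachable from 3: {0,2,3,4,5,6,7,8}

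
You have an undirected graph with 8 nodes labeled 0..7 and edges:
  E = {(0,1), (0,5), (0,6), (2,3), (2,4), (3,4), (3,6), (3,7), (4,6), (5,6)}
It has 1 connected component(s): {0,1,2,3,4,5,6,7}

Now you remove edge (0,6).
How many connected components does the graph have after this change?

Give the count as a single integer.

Answer: 1

Derivation:
Initial component count: 1
Remove (0,6): not a bridge. Count unchanged: 1.
  After removal, components: {0,1,2,3,4,5,6,7}
New component count: 1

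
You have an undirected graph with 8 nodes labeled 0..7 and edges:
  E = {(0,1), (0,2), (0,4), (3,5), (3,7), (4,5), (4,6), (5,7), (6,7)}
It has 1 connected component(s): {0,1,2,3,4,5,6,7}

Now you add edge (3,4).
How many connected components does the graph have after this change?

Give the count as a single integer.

Answer: 1

Derivation:
Initial component count: 1
Add (3,4): endpoints already in same component. Count unchanged: 1.
New component count: 1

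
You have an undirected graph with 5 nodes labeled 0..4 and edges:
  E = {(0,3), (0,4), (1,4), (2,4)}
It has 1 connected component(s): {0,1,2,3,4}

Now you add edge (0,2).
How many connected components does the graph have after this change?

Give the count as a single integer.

Answer: 1

Derivation:
Initial component count: 1
Add (0,2): endpoints already in same component. Count unchanged: 1.
New component count: 1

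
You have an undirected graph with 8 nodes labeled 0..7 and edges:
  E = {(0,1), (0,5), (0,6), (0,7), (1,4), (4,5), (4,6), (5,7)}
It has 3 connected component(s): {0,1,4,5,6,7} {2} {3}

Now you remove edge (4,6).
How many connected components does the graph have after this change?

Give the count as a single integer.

Answer: 3

Derivation:
Initial component count: 3
Remove (4,6): not a bridge. Count unchanged: 3.
  After removal, components: {0,1,4,5,6,7} {2} {3}
New component count: 3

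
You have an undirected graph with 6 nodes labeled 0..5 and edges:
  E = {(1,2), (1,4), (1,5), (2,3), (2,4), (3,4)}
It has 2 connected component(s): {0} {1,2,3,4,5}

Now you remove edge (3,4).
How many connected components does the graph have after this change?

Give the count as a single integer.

Initial component count: 2
Remove (3,4): not a bridge. Count unchanged: 2.
  After removal, components: {0} {1,2,3,4,5}
New component count: 2

Answer: 2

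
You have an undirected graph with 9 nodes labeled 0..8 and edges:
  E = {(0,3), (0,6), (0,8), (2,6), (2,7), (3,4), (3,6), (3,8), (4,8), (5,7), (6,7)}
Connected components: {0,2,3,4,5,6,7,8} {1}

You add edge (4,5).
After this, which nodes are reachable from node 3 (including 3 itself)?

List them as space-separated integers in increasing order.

Answer: 0 2 3 4 5 6 7 8

Derivation:
Before: nodes reachable from 3: {0,2,3,4,5,6,7,8}
Adding (4,5): both endpoints already in same component. Reachability from 3 unchanged.
After: nodes reachable from 3: {0,2,3,4,5,6,7,8}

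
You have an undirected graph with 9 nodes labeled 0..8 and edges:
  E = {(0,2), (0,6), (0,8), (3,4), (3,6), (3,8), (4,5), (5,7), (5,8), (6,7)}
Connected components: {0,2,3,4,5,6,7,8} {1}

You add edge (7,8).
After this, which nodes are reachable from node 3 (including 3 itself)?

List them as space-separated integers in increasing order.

Before: nodes reachable from 3: {0,2,3,4,5,6,7,8}
Adding (7,8): both endpoints already in same component. Reachability from 3 unchanged.
After: nodes reachable from 3: {0,2,3,4,5,6,7,8}

Answer: 0 2 3 4 5 6 7 8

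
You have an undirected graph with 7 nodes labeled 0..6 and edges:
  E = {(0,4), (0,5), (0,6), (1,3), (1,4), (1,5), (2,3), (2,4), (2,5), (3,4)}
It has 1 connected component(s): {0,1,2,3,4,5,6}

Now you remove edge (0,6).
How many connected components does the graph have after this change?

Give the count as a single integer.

Initial component count: 1
Remove (0,6): it was a bridge. Count increases: 1 -> 2.
  After removal, components: {0,1,2,3,4,5} {6}
New component count: 2

Answer: 2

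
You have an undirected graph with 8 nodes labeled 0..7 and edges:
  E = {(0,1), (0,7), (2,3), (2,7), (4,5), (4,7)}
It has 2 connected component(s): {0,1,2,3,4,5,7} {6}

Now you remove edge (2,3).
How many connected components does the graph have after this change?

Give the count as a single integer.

Initial component count: 2
Remove (2,3): it was a bridge. Count increases: 2 -> 3.
  After removal, components: {0,1,2,4,5,7} {3} {6}
New component count: 3

Answer: 3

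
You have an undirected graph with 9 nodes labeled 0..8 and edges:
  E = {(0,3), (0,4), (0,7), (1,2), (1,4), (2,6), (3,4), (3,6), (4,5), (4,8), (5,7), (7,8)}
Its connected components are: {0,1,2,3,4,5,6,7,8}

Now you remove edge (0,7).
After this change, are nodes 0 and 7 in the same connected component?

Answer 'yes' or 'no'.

Initial components: {0,1,2,3,4,5,6,7,8}
Removing edge (0,7): not a bridge — component count unchanged at 1.
New components: {0,1,2,3,4,5,6,7,8}
Are 0 and 7 in the same component? yes

Answer: yes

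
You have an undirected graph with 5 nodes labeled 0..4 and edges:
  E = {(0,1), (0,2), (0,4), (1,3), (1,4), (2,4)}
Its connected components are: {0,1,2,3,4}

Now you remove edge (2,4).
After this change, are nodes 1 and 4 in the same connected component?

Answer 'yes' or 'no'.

Initial components: {0,1,2,3,4}
Removing edge (2,4): not a bridge — component count unchanged at 1.
New components: {0,1,2,3,4}
Are 1 and 4 in the same component? yes

Answer: yes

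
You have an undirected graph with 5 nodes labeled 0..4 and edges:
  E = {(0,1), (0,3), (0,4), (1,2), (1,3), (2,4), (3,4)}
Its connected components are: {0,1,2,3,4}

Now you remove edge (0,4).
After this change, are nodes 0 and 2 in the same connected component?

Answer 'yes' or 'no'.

Initial components: {0,1,2,3,4}
Removing edge (0,4): not a bridge — component count unchanged at 1.
New components: {0,1,2,3,4}
Are 0 and 2 in the same component? yes

Answer: yes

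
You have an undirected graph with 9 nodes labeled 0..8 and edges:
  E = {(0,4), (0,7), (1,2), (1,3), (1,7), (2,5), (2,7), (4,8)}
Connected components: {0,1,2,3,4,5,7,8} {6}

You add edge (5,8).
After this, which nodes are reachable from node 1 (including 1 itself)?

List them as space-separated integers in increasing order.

Answer: 0 1 2 3 4 5 7 8

Derivation:
Before: nodes reachable from 1: {0,1,2,3,4,5,7,8}
Adding (5,8): both endpoints already in same component. Reachability from 1 unchanged.
After: nodes reachable from 1: {0,1,2,3,4,5,7,8}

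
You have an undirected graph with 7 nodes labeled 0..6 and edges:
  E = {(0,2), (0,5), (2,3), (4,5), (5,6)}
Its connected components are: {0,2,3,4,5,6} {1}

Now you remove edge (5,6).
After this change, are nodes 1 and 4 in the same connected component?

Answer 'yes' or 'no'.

Initial components: {0,2,3,4,5,6} {1}
Removing edge (5,6): it was a bridge — component count 2 -> 3.
New components: {0,2,3,4,5} {1} {6}
Are 1 and 4 in the same component? no

Answer: no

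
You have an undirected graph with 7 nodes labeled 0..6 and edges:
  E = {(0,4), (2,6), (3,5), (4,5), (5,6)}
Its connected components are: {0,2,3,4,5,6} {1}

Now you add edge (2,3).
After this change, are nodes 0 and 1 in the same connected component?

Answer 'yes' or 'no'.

Initial components: {0,2,3,4,5,6} {1}
Adding edge (2,3): both already in same component {0,2,3,4,5,6}. No change.
New components: {0,2,3,4,5,6} {1}
Are 0 and 1 in the same component? no

Answer: no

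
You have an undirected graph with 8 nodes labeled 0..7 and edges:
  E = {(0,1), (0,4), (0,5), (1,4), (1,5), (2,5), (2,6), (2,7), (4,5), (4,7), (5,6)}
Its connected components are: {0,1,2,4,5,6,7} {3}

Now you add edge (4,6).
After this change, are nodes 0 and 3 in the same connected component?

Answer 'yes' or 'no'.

Initial components: {0,1,2,4,5,6,7} {3}
Adding edge (4,6): both already in same component {0,1,2,4,5,6,7}. No change.
New components: {0,1,2,4,5,6,7} {3}
Are 0 and 3 in the same component? no

Answer: no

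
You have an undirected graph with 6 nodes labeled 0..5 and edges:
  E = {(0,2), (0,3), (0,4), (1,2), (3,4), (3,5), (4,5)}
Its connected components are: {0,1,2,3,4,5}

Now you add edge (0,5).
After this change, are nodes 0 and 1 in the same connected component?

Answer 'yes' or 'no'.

Answer: yes

Derivation:
Initial components: {0,1,2,3,4,5}
Adding edge (0,5): both already in same component {0,1,2,3,4,5}. No change.
New components: {0,1,2,3,4,5}
Are 0 and 1 in the same component? yes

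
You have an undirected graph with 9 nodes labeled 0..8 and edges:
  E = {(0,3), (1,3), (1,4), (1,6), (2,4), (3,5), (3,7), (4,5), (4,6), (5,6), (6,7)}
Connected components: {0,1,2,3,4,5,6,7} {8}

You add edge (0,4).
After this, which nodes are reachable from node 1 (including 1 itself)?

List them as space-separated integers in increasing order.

Answer: 0 1 2 3 4 5 6 7

Derivation:
Before: nodes reachable from 1: {0,1,2,3,4,5,6,7}
Adding (0,4): both endpoints already in same component. Reachability from 1 unchanged.
After: nodes reachable from 1: {0,1,2,3,4,5,6,7}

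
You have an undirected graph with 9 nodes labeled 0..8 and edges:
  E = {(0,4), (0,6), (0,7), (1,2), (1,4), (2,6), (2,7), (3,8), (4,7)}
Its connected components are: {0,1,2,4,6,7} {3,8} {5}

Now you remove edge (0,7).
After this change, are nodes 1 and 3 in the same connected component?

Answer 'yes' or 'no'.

Initial components: {0,1,2,4,6,7} {3,8} {5}
Removing edge (0,7): not a bridge — component count unchanged at 3.
New components: {0,1,2,4,6,7} {3,8} {5}
Are 1 and 3 in the same component? no

Answer: no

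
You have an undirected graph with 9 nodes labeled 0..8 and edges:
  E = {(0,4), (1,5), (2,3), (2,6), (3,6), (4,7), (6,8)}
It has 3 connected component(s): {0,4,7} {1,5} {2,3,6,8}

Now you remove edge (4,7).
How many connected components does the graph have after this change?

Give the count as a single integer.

Initial component count: 3
Remove (4,7): it was a bridge. Count increases: 3 -> 4.
  After removal, components: {0,4} {1,5} {2,3,6,8} {7}
New component count: 4

Answer: 4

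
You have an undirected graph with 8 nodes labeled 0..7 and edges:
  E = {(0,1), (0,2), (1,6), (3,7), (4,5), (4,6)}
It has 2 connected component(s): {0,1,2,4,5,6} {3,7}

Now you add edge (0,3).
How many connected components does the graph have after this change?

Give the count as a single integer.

Initial component count: 2
Add (0,3): merges two components. Count decreases: 2 -> 1.
New component count: 1

Answer: 1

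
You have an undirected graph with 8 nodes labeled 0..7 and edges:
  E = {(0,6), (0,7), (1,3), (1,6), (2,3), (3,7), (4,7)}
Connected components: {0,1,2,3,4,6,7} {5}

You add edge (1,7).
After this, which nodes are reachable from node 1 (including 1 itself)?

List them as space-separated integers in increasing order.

Answer: 0 1 2 3 4 6 7

Derivation:
Before: nodes reachable from 1: {0,1,2,3,4,6,7}
Adding (1,7): both endpoints already in same component. Reachability from 1 unchanged.
After: nodes reachable from 1: {0,1,2,3,4,6,7}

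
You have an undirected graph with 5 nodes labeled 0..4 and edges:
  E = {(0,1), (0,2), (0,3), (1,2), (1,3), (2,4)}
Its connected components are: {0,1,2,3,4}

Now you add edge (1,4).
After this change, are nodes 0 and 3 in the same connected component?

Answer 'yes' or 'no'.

Initial components: {0,1,2,3,4}
Adding edge (1,4): both already in same component {0,1,2,3,4}. No change.
New components: {0,1,2,3,4}
Are 0 and 3 in the same component? yes

Answer: yes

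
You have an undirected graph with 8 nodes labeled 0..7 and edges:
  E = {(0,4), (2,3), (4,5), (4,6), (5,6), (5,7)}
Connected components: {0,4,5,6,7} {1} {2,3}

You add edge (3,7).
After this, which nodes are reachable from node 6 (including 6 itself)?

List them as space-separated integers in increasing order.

Answer: 0 2 3 4 5 6 7

Derivation:
Before: nodes reachable from 6: {0,4,5,6,7}
Adding (3,7): merges 6's component with another. Reachability grows.
After: nodes reachable from 6: {0,2,3,4,5,6,7}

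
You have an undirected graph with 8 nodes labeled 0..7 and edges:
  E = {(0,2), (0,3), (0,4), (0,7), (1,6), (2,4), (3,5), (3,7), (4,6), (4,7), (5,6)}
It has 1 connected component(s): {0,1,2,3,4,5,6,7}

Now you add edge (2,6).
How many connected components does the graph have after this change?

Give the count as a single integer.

Initial component count: 1
Add (2,6): endpoints already in same component. Count unchanged: 1.
New component count: 1

Answer: 1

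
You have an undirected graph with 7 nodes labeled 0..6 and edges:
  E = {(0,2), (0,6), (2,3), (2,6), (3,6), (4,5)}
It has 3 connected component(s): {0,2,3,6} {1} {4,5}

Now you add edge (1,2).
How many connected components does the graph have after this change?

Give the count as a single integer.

Answer: 2

Derivation:
Initial component count: 3
Add (1,2): merges two components. Count decreases: 3 -> 2.
New component count: 2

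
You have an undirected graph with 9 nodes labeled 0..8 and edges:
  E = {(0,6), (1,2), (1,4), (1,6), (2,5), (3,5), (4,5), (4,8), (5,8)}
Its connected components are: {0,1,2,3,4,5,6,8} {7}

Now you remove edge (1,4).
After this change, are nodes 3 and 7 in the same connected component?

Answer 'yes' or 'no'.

Answer: no

Derivation:
Initial components: {0,1,2,3,4,5,6,8} {7}
Removing edge (1,4): not a bridge — component count unchanged at 2.
New components: {0,1,2,3,4,5,6,8} {7}
Are 3 and 7 in the same component? no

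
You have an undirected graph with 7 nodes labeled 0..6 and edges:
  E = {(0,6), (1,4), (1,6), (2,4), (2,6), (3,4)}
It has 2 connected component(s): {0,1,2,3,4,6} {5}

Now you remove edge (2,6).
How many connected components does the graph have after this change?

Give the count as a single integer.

Answer: 2

Derivation:
Initial component count: 2
Remove (2,6): not a bridge. Count unchanged: 2.
  After removal, components: {0,1,2,3,4,6} {5}
New component count: 2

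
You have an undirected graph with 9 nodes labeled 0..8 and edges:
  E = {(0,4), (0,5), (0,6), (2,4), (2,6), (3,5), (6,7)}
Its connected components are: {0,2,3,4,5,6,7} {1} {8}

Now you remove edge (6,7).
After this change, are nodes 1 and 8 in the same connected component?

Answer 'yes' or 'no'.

Answer: no

Derivation:
Initial components: {0,2,3,4,5,6,7} {1} {8}
Removing edge (6,7): it was a bridge — component count 3 -> 4.
New components: {0,2,3,4,5,6} {1} {7} {8}
Are 1 and 8 in the same component? no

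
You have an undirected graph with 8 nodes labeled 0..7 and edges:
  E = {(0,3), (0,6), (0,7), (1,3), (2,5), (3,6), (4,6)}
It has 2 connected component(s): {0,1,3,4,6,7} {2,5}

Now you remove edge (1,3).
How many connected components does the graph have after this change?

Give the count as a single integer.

Answer: 3

Derivation:
Initial component count: 2
Remove (1,3): it was a bridge. Count increases: 2 -> 3.
  After removal, components: {0,3,4,6,7} {1} {2,5}
New component count: 3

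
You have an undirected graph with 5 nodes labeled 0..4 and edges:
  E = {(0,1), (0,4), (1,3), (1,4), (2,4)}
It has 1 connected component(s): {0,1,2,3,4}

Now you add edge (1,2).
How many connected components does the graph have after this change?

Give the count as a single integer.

Answer: 1

Derivation:
Initial component count: 1
Add (1,2): endpoints already in same component. Count unchanged: 1.
New component count: 1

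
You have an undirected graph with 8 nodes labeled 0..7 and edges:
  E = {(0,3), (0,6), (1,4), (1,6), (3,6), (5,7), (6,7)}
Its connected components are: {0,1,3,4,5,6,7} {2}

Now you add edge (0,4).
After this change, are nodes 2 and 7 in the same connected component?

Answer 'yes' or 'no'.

Initial components: {0,1,3,4,5,6,7} {2}
Adding edge (0,4): both already in same component {0,1,3,4,5,6,7}. No change.
New components: {0,1,3,4,5,6,7} {2}
Are 2 and 7 in the same component? no

Answer: no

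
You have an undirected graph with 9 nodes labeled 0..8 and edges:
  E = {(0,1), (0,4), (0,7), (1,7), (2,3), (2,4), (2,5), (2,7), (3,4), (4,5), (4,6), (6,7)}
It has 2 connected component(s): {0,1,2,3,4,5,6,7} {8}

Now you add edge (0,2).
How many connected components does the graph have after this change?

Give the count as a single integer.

Initial component count: 2
Add (0,2): endpoints already in same component. Count unchanged: 2.
New component count: 2

Answer: 2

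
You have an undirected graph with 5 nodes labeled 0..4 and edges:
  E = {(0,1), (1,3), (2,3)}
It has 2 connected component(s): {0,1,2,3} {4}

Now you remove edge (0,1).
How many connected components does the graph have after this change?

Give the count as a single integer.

Initial component count: 2
Remove (0,1): it was a bridge. Count increases: 2 -> 3.
  After removal, components: {0} {1,2,3} {4}
New component count: 3

Answer: 3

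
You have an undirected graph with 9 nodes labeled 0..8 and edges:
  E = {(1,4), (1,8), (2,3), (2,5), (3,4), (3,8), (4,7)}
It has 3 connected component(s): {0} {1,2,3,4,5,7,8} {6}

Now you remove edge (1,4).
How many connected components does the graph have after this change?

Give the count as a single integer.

Initial component count: 3
Remove (1,4): not a bridge. Count unchanged: 3.
  After removal, components: {0} {1,2,3,4,5,7,8} {6}
New component count: 3

Answer: 3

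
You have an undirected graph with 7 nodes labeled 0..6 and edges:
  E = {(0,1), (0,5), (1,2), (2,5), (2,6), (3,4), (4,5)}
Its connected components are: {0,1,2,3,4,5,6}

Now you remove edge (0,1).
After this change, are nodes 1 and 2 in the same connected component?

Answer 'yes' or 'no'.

Initial components: {0,1,2,3,4,5,6}
Removing edge (0,1): not a bridge — component count unchanged at 1.
New components: {0,1,2,3,4,5,6}
Are 1 and 2 in the same component? yes

Answer: yes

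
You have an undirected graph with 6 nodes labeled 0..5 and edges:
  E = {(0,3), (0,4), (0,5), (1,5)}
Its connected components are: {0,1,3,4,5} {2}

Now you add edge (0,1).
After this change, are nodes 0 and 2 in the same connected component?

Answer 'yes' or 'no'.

Answer: no

Derivation:
Initial components: {0,1,3,4,5} {2}
Adding edge (0,1): both already in same component {0,1,3,4,5}. No change.
New components: {0,1,3,4,5} {2}
Are 0 and 2 in the same component? no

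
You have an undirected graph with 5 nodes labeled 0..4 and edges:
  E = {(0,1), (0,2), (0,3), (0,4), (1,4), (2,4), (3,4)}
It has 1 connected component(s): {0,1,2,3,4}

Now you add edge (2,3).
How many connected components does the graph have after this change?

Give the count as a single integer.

Answer: 1

Derivation:
Initial component count: 1
Add (2,3): endpoints already in same component. Count unchanged: 1.
New component count: 1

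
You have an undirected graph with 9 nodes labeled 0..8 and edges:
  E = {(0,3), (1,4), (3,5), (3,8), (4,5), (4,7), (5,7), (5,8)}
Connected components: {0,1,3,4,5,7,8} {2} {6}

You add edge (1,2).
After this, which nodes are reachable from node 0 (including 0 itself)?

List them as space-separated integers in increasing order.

Answer: 0 1 2 3 4 5 7 8

Derivation:
Before: nodes reachable from 0: {0,1,3,4,5,7,8}
Adding (1,2): merges 0's component with another. Reachability grows.
After: nodes reachable from 0: {0,1,2,3,4,5,7,8}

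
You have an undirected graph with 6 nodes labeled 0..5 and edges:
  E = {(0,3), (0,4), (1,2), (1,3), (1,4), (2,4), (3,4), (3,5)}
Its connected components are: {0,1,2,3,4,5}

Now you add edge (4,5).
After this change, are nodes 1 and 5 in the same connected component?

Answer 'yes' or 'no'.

Answer: yes

Derivation:
Initial components: {0,1,2,3,4,5}
Adding edge (4,5): both already in same component {0,1,2,3,4,5}. No change.
New components: {0,1,2,3,4,5}
Are 1 and 5 in the same component? yes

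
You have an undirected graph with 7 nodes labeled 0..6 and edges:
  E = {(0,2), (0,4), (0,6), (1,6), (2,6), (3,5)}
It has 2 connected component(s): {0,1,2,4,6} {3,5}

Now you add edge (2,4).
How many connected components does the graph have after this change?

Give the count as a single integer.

Answer: 2

Derivation:
Initial component count: 2
Add (2,4): endpoints already in same component. Count unchanged: 2.
New component count: 2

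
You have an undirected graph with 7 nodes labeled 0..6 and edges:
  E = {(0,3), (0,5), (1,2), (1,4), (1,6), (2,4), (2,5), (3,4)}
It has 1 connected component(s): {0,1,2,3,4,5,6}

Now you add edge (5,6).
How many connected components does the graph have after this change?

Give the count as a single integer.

Initial component count: 1
Add (5,6): endpoints already in same component. Count unchanged: 1.
New component count: 1

Answer: 1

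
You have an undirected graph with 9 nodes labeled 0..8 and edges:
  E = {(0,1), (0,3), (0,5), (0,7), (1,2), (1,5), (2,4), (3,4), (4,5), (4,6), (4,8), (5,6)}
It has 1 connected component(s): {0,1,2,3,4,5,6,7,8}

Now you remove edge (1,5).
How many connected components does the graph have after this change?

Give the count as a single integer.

Initial component count: 1
Remove (1,5): not a bridge. Count unchanged: 1.
  After removal, components: {0,1,2,3,4,5,6,7,8}
New component count: 1

Answer: 1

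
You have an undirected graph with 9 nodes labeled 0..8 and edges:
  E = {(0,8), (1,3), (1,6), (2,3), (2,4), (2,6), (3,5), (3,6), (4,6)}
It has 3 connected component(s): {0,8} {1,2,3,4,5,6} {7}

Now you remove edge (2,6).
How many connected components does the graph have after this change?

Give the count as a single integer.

Answer: 3

Derivation:
Initial component count: 3
Remove (2,6): not a bridge. Count unchanged: 3.
  After removal, components: {0,8} {1,2,3,4,5,6} {7}
New component count: 3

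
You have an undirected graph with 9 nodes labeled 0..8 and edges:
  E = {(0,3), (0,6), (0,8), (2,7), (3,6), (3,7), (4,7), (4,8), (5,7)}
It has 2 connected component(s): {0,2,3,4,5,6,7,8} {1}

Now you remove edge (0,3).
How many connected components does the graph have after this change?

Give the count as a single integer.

Initial component count: 2
Remove (0,3): not a bridge. Count unchanged: 2.
  After removal, components: {0,2,3,4,5,6,7,8} {1}
New component count: 2

Answer: 2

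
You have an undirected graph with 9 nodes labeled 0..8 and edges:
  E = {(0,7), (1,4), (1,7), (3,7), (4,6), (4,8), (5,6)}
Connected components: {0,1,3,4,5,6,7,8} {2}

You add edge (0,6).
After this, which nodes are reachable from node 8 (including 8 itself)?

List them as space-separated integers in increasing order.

Before: nodes reachable from 8: {0,1,3,4,5,6,7,8}
Adding (0,6): both endpoints already in same component. Reachability from 8 unchanged.
After: nodes reachable from 8: {0,1,3,4,5,6,7,8}

Answer: 0 1 3 4 5 6 7 8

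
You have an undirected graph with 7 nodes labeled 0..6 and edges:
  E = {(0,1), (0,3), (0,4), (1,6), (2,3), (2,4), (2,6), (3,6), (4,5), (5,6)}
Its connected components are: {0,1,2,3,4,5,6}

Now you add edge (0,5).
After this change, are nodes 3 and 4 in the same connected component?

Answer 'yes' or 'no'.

Answer: yes

Derivation:
Initial components: {0,1,2,3,4,5,6}
Adding edge (0,5): both already in same component {0,1,2,3,4,5,6}. No change.
New components: {0,1,2,3,4,5,6}
Are 3 and 4 in the same component? yes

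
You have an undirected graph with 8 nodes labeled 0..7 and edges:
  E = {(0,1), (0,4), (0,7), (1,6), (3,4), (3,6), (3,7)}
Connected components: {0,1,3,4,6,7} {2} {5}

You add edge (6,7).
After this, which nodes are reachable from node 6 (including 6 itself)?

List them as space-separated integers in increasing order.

Answer: 0 1 3 4 6 7

Derivation:
Before: nodes reachable from 6: {0,1,3,4,6,7}
Adding (6,7): both endpoints already in same component. Reachability from 6 unchanged.
After: nodes reachable from 6: {0,1,3,4,6,7}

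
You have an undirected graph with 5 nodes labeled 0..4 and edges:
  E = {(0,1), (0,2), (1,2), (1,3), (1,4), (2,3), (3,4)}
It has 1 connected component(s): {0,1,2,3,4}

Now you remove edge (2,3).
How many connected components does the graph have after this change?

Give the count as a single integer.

Answer: 1

Derivation:
Initial component count: 1
Remove (2,3): not a bridge. Count unchanged: 1.
  After removal, components: {0,1,2,3,4}
New component count: 1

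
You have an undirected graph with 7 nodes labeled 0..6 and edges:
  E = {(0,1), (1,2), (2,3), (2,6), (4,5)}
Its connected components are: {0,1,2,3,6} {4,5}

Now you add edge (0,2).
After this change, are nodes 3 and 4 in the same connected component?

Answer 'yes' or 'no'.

Answer: no

Derivation:
Initial components: {0,1,2,3,6} {4,5}
Adding edge (0,2): both already in same component {0,1,2,3,6}. No change.
New components: {0,1,2,3,6} {4,5}
Are 3 and 4 in the same component? no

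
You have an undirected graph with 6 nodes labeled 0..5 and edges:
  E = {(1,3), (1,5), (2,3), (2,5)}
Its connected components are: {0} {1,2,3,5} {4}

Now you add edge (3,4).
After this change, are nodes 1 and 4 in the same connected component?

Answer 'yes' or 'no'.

Answer: yes

Derivation:
Initial components: {0} {1,2,3,5} {4}
Adding edge (3,4): merges {1,2,3,5} and {4}.
New components: {0} {1,2,3,4,5}
Are 1 and 4 in the same component? yes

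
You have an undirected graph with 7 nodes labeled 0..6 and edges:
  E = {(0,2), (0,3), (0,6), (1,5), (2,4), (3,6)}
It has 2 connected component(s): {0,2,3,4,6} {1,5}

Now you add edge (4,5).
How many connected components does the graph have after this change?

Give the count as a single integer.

Answer: 1

Derivation:
Initial component count: 2
Add (4,5): merges two components. Count decreases: 2 -> 1.
New component count: 1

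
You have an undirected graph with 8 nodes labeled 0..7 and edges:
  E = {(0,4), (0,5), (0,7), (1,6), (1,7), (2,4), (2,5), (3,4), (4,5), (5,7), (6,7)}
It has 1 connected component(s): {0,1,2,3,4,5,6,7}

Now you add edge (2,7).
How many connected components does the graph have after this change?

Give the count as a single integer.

Answer: 1

Derivation:
Initial component count: 1
Add (2,7): endpoints already in same component. Count unchanged: 1.
New component count: 1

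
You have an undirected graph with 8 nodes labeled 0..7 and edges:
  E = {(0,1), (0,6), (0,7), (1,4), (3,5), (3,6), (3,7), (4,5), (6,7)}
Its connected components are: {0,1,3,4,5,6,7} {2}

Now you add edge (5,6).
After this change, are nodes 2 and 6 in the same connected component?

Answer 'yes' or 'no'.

Answer: no

Derivation:
Initial components: {0,1,3,4,5,6,7} {2}
Adding edge (5,6): both already in same component {0,1,3,4,5,6,7}. No change.
New components: {0,1,3,4,5,6,7} {2}
Are 2 and 6 in the same component? no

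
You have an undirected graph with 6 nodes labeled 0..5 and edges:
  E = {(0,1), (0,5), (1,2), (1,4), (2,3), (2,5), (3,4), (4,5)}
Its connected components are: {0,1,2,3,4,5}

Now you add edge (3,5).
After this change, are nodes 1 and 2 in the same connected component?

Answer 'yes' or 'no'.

Answer: yes

Derivation:
Initial components: {0,1,2,3,4,5}
Adding edge (3,5): both already in same component {0,1,2,3,4,5}. No change.
New components: {0,1,2,3,4,5}
Are 1 and 2 in the same component? yes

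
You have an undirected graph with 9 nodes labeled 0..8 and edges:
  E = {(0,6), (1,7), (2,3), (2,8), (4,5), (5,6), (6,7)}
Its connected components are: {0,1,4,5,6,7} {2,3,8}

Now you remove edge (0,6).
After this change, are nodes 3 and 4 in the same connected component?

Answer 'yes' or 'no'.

Initial components: {0,1,4,5,6,7} {2,3,8}
Removing edge (0,6): it was a bridge — component count 2 -> 3.
New components: {0} {1,4,5,6,7} {2,3,8}
Are 3 and 4 in the same component? no

Answer: no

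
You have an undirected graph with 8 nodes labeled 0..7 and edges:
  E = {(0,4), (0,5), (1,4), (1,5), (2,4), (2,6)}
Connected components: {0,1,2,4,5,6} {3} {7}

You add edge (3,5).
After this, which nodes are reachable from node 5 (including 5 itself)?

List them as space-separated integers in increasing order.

Before: nodes reachable from 5: {0,1,2,4,5,6}
Adding (3,5): merges 5's component with another. Reachability grows.
After: nodes reachable from 5: {0,1,2,3,4,5,6}

Answer: 0 1 2 3 4 5 6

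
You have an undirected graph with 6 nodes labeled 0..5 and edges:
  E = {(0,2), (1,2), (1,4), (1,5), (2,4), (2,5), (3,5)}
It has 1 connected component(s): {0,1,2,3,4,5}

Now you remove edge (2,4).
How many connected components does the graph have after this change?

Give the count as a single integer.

Answer: 1

Derivation:
Initial component count: 1
Remove (2,4): not a bridge. Count unchanged: 1.
  After removal, components: {0,1,2,3,4,5}
New component count: 1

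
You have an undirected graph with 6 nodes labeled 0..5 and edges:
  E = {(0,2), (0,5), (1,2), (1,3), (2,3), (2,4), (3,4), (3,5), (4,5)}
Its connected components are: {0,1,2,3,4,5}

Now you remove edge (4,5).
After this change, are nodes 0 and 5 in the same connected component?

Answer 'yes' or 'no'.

Initial components: {0,1,2,3,4,5}
Removing edge (4,5): not a bridge — component count unchanged at 1.
New components: {0,1,2,3,4,5}
Are 0 and 5 in the same component? yes

Answer: yes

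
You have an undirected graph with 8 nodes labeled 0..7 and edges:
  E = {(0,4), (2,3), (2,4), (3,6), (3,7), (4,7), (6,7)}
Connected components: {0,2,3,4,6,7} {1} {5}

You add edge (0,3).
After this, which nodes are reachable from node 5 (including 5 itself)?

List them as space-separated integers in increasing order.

Before: nodes reachable from 5: {5}
Adding (0,3): both endpoints already in same component. Reachability from 5 unchanged.
After: nodes reachable from 5: {5}

Answer: 5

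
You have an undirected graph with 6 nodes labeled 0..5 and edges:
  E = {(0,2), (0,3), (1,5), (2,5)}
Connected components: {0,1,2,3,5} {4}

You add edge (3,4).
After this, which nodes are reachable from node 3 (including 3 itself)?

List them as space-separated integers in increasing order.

Answer: 0 1 2 3 4 5

Derivation:
Before: nodes reachable from 3: {0,1,2,3,5}
Adding (3,4): merges 3's component with another. Reachability grows.
After: nodes reachable from 3: {0,1,2,3,4,5}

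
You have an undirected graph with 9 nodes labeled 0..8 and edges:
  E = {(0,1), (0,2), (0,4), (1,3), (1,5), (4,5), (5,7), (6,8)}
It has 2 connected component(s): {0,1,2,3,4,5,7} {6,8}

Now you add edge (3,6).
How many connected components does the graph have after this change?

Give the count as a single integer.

Initial component count: 2
Add (3,6): merges two components. Count decreases: 2 -> 1.
New component count: 1

Answer: 1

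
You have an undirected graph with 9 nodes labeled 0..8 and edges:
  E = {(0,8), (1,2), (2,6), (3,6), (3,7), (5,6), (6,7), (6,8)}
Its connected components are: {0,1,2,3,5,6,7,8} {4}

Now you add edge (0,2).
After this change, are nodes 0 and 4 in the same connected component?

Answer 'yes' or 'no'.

Initial components: {0,1,2,3,5,6,7,8} {4}
Adding edge (0,2): both already in same component {0,1,2,3,5,6,7,8}. No change.
New components: {0,1,2,3,5,6,7,8} {4}
Are 0 and 4 in the same component? no

Answer: no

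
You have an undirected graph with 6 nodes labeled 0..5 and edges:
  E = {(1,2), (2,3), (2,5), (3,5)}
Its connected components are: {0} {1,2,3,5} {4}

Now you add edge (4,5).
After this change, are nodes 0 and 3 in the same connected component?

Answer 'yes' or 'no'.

Answer: no

Derivation:
Initial components: {0} {1,2,3,5} {4}
Adding edge (4,5): merges {4} and {1,2,3,5}.
New components: {0} {1,2,3,4,5}
Are 0 and 3 in the same component? no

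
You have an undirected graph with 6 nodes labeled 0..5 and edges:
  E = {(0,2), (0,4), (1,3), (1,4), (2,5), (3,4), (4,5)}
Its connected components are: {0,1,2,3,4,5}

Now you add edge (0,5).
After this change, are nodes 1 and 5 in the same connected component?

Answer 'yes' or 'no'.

Initial components: {0,1,2,3,4,5}
Adding edge (0,5): both already in same component {0,1,2,3,4,5}. No change.
New components: {0,1,2,3,4,5}
Are 1 and 5 in the same component? yes

Answer: yes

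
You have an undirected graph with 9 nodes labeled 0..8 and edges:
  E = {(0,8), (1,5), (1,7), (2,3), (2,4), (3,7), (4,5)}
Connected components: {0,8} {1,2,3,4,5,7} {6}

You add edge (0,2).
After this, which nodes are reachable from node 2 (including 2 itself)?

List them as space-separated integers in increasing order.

Before: nodes reachable from 2: {1,2,3,4,5,7}
Adding (0,2): merges 2's component with another. Reachability grows.
After: nodes reachable from 2: {0,1,2,3,4,5,7,8}

Answer: 0 1 2 3 4 5 7 8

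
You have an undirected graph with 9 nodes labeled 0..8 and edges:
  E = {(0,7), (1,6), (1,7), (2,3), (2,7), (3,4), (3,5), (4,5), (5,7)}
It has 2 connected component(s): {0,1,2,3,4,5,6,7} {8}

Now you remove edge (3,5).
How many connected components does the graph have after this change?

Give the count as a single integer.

Initial component count: 2
Remove (3,5): not a bridge. Count unchanged: 2.
  After removal, components: {0,1,2,3,4,5,6,7} {8}
New component count: 2

Answer: 2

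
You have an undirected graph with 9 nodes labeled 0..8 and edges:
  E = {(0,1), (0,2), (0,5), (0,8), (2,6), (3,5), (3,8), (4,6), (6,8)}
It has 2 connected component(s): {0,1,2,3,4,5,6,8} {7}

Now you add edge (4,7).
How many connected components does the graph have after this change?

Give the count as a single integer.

Answer: 1

Derivation:
Initial component count: 2
Add (4,7): merges two components. Count decreases: 2 -> 1.
New component count: 1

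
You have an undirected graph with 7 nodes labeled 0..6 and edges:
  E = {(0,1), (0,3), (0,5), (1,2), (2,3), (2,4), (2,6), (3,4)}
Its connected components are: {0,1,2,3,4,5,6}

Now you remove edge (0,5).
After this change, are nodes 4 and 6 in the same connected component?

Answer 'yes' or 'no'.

Initial components: {0,1,2,3,4,5,6}
Removing edge (0,5): it was a bridge — component count 1 -> 2.
New components: {0,1,2,3,4,6} {5}
Are 4 and 6 in the same component? yes

Answer: yes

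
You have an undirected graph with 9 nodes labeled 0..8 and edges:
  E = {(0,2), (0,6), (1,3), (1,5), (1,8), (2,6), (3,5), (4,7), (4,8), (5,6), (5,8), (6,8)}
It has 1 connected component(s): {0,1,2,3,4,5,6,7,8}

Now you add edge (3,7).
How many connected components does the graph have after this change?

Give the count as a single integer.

Answer: 1

Derivation:
Initial component count: 1
Add (3,7): endpoints already in same component. Count unchanged: 1.
New component count: 1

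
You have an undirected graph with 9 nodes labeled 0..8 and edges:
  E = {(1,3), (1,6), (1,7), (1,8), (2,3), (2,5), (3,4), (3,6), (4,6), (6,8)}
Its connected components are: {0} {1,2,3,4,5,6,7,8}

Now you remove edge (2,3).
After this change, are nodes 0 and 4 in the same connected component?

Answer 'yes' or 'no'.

Initial components: {0} {1,2,3,4,5,6,7,8}
Removing edge (2,3): it was a bridge — component count 2 -> 3.
New components: {0} {1,3,4,6,7,8} {2,5}
Are 0 and 4 in the same component? no

Answer: no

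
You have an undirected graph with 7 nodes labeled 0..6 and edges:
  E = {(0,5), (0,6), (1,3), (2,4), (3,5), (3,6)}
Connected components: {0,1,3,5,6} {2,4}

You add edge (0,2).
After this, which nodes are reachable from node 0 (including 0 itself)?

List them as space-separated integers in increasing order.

Before: nodes reachable from 0: {0,1,3,5,6}
Adding (0,2): merges 0's component with another. Reachability grows.
After: nodes reachable from 0: {0,1,2,3,4,5,6}

Answer: 0 1 2 3 4 5 6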